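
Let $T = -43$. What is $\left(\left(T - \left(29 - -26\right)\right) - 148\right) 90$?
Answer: $-22140$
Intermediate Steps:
$\left(\left(T - \left(29 - -26\right)\right) - 148\right) 90 = \left(\left(-43 - \left(29 - -26\right)\right) - 148\right) 90 = \left(\left(-43 - \left(29 + 26\right)\right) - 148\right) 90 = \left(\left(-43 - 55\right) - 148\right) 90 = \left(-98 - 148\right) 90 = \left(-246\right) 90 = -22140$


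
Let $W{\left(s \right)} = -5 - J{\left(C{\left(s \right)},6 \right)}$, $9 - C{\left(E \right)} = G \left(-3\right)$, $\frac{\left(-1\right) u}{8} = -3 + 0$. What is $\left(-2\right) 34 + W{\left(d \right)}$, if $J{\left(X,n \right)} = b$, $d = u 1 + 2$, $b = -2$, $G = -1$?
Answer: $-71$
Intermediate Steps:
$u = 24$ ($u = - 8 \left(-3 + 0\right) = \left(-8\right) \left(-3\right) = 24$)
$C{\left(E \right)} = 6$ ($C{\left(E \right)} = 9 - \left(-1\right) \left(-3\right) = 9 - 3 = 6$)
$d = 26$ ($d = 24 \cdot 1 + 2 = 24 + 2 = 26$)
$J{\left(X,n \right)} = -2$
$W{\left(s \right)} = -3$ ($W{\left(s \right)} = -5 - -2 = -5 + 2 = -3$)
$\left(-2\right) 34 + W{\left(d \right)} = \left(-2\right) 34 - 3 = -68 - 3 = -71$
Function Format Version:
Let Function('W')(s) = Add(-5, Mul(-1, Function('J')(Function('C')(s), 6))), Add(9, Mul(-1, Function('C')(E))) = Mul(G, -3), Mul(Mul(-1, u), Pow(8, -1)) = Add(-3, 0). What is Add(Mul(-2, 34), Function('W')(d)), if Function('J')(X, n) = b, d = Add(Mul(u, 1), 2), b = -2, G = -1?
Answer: -71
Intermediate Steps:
u = 24 (u = Mul(-8, Add(-3, 0)) = Mul(-8, -3) = 24)
Function('C')(E) = 6 (Function('C')(E) = Add(9, Mul(-1, Mul(-1, -3))) = Add(9, Mul(-1, 3)) = Add(9, -3) = 6)
d = 26 (d = Add(Mul(24, 1), 2) = Add(24, 2) = 26)
Function('J')(X, n) = -2
Function('W')(s) = -3 (Function('W')(s) = Add(-5, Mul(-1, -2)) = Add(-5, 2) = -3)
Add(Mul(-2, 34), Function('W')(d)) = Add(Mul(-2, 34), -3) = Add(-68, -3) = -71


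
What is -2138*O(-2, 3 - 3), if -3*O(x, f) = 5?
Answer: 10690/3 ≈ 3563.3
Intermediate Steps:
O(x, f) = -5/3 (O(x, f) = -⅓*5 = -5/3)
-2138*O(-2, 3 - 3) = -2138*(-5/3) = 10690/3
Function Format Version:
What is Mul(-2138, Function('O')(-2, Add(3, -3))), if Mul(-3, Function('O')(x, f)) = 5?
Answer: Rational(10690, 3) ≈ 3563.3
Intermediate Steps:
Function('O')(x, f) = Rational(-5, 3) (Function('O')(x, f) = Mul(Rational(-1, 3), 5) = Rational(-5, 3))
Mul(-2138, Function('O')(-2, Add(3, -3))) = Mul(-2138, Rational(-5, 3)) = Rational(10690, 3)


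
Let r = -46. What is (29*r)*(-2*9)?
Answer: 24012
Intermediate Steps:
(29*r)*(-2*9) = (29*(-46))*(-2*9) = -1334*(-18) = 24012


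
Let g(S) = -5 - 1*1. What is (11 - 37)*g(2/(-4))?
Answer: 156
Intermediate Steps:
g(S) = -6 (g(S) = -5 - 1 = -6)
(11 - 37)*g(2/(-4)) = (11 - 37)*(-6) = -26*(-6) = 156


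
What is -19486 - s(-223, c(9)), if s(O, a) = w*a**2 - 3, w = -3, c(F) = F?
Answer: -19240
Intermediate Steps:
s(O, a) = -3 - 3*a**2 (s(O, a) = -3*a**2 - 3 = -3 - 3*a**2)
-19486 - s(-223, c(9)) = -19486 - (-3 - 3*9**2) = -19486 - (-3 - 3*81) = -19486 - (-3 - 243) = -19486 - 1*(-246) = -19486 + 246 = -19240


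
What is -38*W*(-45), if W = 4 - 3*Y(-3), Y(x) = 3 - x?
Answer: -23940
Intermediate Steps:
W = -14 (W = 4 - 3*(3 - 1*(-3)) = 4 - 3*(3 + 3) = 4 - 3*6 = 4 - 18 = -14)
-38*W*(-45) = -38*(-14)*(-45) = 532*(-45) = -23940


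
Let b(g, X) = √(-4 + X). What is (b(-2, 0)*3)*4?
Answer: 24*I ≈ 24.0*I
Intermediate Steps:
(b(-2, 0)*3)*4 = (√(-4 + 0)*3)*4 = (√(-4)*3)*4 = ((2*I)*3)*4 = (6*I)*4 = 24*I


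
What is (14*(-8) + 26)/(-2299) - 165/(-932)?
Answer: 459487/2142668 ≈ 0.21445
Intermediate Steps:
(14*(-8) + 26)/(-2299) - 165/(-932) = (-112 + 26)*(-1/2299) - 165*(-1/932) = -86*(-1/2299) + 165/932 = 86/2299 + 165/932 = 459487/2142668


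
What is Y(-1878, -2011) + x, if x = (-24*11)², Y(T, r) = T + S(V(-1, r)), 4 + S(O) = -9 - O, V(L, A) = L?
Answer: 67806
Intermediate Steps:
S(O) = -13 - O (S(O) = -4 + (-9 - O) = -13 - O)
Y(T, r) = -12 + T (Y(T, r) = T + (-13 - 1*(-1)) = T + (-13 + 1) = T - 12 = -12 + T)
x = 69696 (x = (-264)² = 69696)
Y(-1878, -2011) + x = (-12 - 1878) + 69696 = -1890 + 69696 = 67806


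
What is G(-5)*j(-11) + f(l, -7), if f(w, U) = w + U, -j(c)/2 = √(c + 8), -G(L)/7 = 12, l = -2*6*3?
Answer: -43 + 168*I*√3 ≈ -43.0 + 290.98*I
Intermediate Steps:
l = -36 (l = -12*3 = -36)
G(L) = -84 (G(L) = -7*12 = -84)
j(c) = -2*√(8 + c) (j(c) = -2*√(c + 8) = -2*√(8 + c))
f(w, U) = U + w
G(-5)*j(-11) + f(l, -7) = -(-168)*√(8 - 11) + (-7 - 36) = -(-168)*√(-3) - 43 = -(-168)*I*√3 - 43 = 168*I*√3 - 43 = -43 + 168*I*√3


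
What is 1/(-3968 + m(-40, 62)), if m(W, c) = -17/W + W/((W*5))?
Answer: -8/31739 ≈ -0.00025206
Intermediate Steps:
m(W, c) = 1/5 - 17/W (m(W, c) = -17/W + W/((5*W)) = -17/W + W*(1/(5*W)) = -17/W + 1/5 = 1/5 - 17/W)
1/(-3968 + m(-40, 62)) = 1/(-3968 + (1/5)*(-85 - 40)/(-40)) = 1/(-3968 + (1/5)*(-1/40)*(-125)) = 1/(-3968 + 5/8) = 1/(-31739/8) = -8/31739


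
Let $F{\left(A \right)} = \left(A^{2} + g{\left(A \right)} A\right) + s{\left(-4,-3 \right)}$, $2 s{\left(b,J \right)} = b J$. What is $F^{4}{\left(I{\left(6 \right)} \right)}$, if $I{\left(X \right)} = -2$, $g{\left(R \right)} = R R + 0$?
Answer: $16$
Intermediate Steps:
$g{\left(R \right)} = R^{2}$ ($g{\left(R \right)} = R^{2} + 0 = R^{2}$)
$s{\left(b,J \right)} = \frac{J b}{2}$ ($s{\left(b,J \right)} = \frac{b J}{2} = \frac{J b}{2}$)
$F{\left(A \right)} = 6 + A^{2} + A^{3}$ ($F{\left(A \right)} = \left(A^{2} + A^{2} A\right) + \frac{1}{2} \left(-3\right) \left(-4\right) = \left(A^{2} + A^{3}\right) + 6 = 6 + A^{2} + A^{3}$)
$F^{4}{\left(I{\left(6 \right)} \right)} = \left(6 + \left(-2\right)^{2} + \left(-2\right)^{3}\right)^{4} = \left(6 + 4 - 8\right)^{4} = 2^{4} = 16$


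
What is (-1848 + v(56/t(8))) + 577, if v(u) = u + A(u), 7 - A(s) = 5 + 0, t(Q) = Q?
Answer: -1262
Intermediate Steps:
A(s) = 2 (A(s) = 7 - (5 + 0) = 7 - 1*5 = 7 - 5 = 2)
v(u) = 2 + u (v(u) = u + 2 = 2 + u)
(-1848 + v(56/t(8))) + 577 = (-1848 + (2 + 56/8)) + 577 = (-1848 + (2 + 56*(⅛))) + 577 = (-1848 + (2 + 7)) + 577 = (-1848 + 9) + 577 = -1839 + 577 = -1262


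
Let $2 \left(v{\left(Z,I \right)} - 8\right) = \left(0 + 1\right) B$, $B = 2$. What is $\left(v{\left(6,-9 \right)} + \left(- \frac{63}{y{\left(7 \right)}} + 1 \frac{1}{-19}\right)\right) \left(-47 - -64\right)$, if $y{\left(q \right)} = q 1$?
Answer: $- \frac{17}{19} \approx -0.89474$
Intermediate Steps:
$v{\left(Z,I \right)} = 9$ ($v{\left(Z,I \right)} = 8 + \frac{\left(0 + 1\right) 2}{2} = 8 + \frac{1 \cdot 2}{2} = 8 + \frac{1}{2} \cdot 2 = 8 + 1 = 9$)
$y{\left(q \right)} = q$
$\left(v{\left(6,-9 \right)} + \left(- \frac{63}{y{\left(7 \right)}} + 1 \frac{1}{-19}\right)\right) \left(-47 - -64\right) = \left(9 + \left(- \frac{63}{7} + 1 \frac{1}{-19}\right)\right) \left(-47 - -64\right) = \left(9 + \left(\left(-63\right) \frac{1}{7} + 1 \left(- \frac{1}{19}\right)\right)\right) \left(-47 + 64\right) = \left(9 - \frac{172}{19}\right) 17 = \left(- \frac{1}{19}\right) 17 = - \frac{17}{19}$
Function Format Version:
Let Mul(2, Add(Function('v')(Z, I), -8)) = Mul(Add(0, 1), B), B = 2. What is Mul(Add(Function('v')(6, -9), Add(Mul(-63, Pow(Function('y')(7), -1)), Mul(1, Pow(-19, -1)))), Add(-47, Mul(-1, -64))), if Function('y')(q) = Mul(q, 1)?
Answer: Rational(-17, 19) ≈ -0.89474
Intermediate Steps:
Function('v')(Z, I) = 9 (Function('v')(Z, I) = Add(8, Mul(Rational(1, 2), Mul(Add(0, 1), 2))) = Add(8, Mul(Rational(1, 2), Mul(1, 2))) = Add(8, Mul(Rational(1, 2), 2)) = Add(8, 1) = 9)
Function('y')(q) = q
Mul(Add(Function('v')(6, -9), Add(Mul(-63, Pow(Function('y')(7), -1)), Mul(1, Pow(-19, -1)))), Add(-47, Mul(-1, -64))) = Mul(Add(9, Add(Mul(-63, Pow(7, -1)), Mul(1, Pow(-19, -1)))), Add(-47, Mul(-1, -64))) = Mul(Add(9, Add(Mul(-63, Rational(1, 7)), Mul(1, Rational(-1, 19)))), Add(-47, 64)) = Mul(Add(9, Add(-9, Rational(-1, 19))), 17) = Mul(Add(9, Rational(-172, 19)), 17) = Mul(Rational(-1, 19), 17) = Rational(-17, 19)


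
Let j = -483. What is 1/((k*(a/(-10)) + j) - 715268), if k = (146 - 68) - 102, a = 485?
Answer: -1/714587 ≈ -1.3994e-6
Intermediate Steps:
k = -24 (k = 78 - 102 = -24)
1/((k*(a/(-10)) + j) - 715268) = 1/((-11640/(-10) - 483) - 715268) = 1/((-11640*(-1)/10 - 483) - 715268) = 1/((-24*(-97/2) - 483) - 715268) = 1/((1164 - 483) - 715268) = 1/(681 - 715268) = 1/(-714587) = -1/714587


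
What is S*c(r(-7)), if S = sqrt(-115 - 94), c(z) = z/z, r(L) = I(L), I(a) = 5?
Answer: I*sqrt(209) ≈ 14.457*I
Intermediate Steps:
r(L) = 5
c(z) = 1
S = I*sqrt(209) (S = sqrt(-209) = I*sqrt(209) ≈ 14.457*I)
S*c(r(-7)) = (I*sqrt(209))*1 = I*sqrt(209)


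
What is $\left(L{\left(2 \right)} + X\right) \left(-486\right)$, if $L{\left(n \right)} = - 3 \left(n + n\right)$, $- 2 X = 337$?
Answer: $87723$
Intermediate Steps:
$X = - \frac{337}{2}$ ($X = \left(- \frac{1}{2}\right) 337 = - \frac{337}{2} \approx -168.5$)
$L{\left(n \right)} = - 6 n$ ($L{\left(n \right)} = - 3 \cdot 2 n = - 6 n$)
$\left(L{\left(2 \right)} + X\right) \left(-486\right) = \left(\left(-6\right) 2 - \frac{337}{2}\right) \left(-486\right) = \left(-12 - \frac{337}{2}\right) \left(-486\right) = \left(- \frac{361}{2}\right) \left(-486\right) = 87723$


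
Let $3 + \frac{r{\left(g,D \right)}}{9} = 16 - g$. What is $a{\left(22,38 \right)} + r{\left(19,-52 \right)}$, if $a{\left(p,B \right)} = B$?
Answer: $-16$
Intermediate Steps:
$r{\left(g,D \right)} = 117 - 9 g$ ($r{\left(g,D \right)} = -27 + 9 \left(16 - g\right) = -27 - \left(-144 + 9 g\right) = 117 - 9 g$)
$a{\left(22,38 \right)} + r{\left(19,-52 \right)} = 38 + \left(117 - 171\right) = 38 - 54 = -16$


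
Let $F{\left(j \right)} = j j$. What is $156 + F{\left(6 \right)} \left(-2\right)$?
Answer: $84$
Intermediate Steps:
$F{\left(j \right)} = j^{2}$
$156 + F{\left(6 \right)} \left(-2\right) = 156 + 6^{2} \left(-2\right) = 156 + 36 \left(-2\right) = 156 - 72 = 84$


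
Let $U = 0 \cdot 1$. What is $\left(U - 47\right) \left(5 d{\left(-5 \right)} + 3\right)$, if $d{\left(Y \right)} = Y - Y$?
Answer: $-141$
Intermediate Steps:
$d{\left(Y \right)} = 0$
$U = 0$
$\left(U - 47\right) \left(5 d{\left(-5 \right)} + 3\right) = \left(0 - 47\right) \left(5 \cdot 0 + 3\right) = - 47 \left(0 + 3\right) = \left(-47\right) 3 = -141$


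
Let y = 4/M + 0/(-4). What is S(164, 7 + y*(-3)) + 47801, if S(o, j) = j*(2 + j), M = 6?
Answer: 47836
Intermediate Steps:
y = 2/3 (y = 4/6 + 0/(-4) = 4*(1/6) + 0*(-1/4) = 2/3 + 0 = 2/3 ≈ 0.66667)
S(164, 7 + y*(-3)) + 47801 = (7 + (2/3)*(-3))*(2 + (7 + (2/3)*(-3))) + 47801 = (7 - 2)*(2 + (7 - 2)) + 47801 = 5*(2 + 5) + 47801 = 5*7 + 47801 = 35 + 47801 = 47836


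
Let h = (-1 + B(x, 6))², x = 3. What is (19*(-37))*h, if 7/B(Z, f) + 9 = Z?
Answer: -118807/36 ≈ -3300.2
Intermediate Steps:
B(Z, f) = 7/(-9 + Z)
h = 169/36 (h = (-1 + 7/(-9 + 3))² = (-1 + 7/(-6))² = (-1 + 7*(-⅙))² = (-1 - 7/6)² = (-13/6)² = 169/36 ≈ 4.6944)
(19*(-37))*h = (19*(-37))*(169/36) = -703*169/36 = -118807/36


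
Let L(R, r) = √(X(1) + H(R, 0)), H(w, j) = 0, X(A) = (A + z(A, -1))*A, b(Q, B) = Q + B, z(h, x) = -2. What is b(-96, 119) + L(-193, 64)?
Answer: 23 + I ≈ 23.0 + 1.0*I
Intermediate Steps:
b(Q, B) = B + Q
X(A) = A*(-2 + A) (X(A) = (A - 2)*A = (-2 + A)*A = A*(-2 + A))
L(R, r) = I (L(R, r) = √(1*(-2 + 1) + 0) = √(1*(-1) + 0) = √(-1 + 0) = √(-1) = I)
b(-96, 119) + L(-193, 64) = (119 - 96) + I = 23 + I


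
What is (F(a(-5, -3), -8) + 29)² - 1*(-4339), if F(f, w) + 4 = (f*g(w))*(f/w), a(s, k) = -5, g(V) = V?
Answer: 6839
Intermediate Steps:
F(f, w) = -4 + f² (F(f, w) = -4 + (f*w)*(f/w) = -4 + f²)
(F(a(-5, -3), -8) + 29)² - 1*(-4339) = ((-4 + (-5)²) + 29)² - 1*(-4339) = ((-4 + 25) + 29)² + 4339 = (21 + 29)² + 4339 = 50² + 4339 = 2500 + 4339 = 6839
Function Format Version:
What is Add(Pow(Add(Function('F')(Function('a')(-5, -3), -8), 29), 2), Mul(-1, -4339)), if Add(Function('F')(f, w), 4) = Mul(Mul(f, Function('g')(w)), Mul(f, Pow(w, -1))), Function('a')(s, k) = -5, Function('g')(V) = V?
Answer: 6839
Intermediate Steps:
Function('F')(f, w) = Add(-4, Pow(f, 2)) (Function('F')(f, w) = Add(-4, Mul(Mul(f, w), Mul(f, Pow(w, -1)))) = Add(-4, Pow(f, 2)))
Add(Pow(Add(Function('F')(Function('a')(-5, -3), -8), 29), 2), Mul(-1, -4339)) = Add(Pow(Add(Add(-4, Pow(-5, 2)), 29), 2), Mul(-1, -4339)) = Add(Pow(Add(Add(-4, 25), 29), 2), 4339) = Add(Pow(Add(21, 29), 2), 4339) = Add(Pow(50, 2), 4339) = Add(2500, 4339) = 6839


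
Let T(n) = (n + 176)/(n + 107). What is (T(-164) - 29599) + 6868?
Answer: -431893/19 ≈ -22731.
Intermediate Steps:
T(n) = (176 + n)/(107 + n)
(T(-164) - 29599) + 6868 = ((176 - 164)/(107 - 164) - 29599) + 6868 = (12/(-57) - 29599) + 6868 = (-1/57*12 - 29599) + 6868 = (-4/19 - 29599) + 6868 = -562385/19 + 6868 = -431893/19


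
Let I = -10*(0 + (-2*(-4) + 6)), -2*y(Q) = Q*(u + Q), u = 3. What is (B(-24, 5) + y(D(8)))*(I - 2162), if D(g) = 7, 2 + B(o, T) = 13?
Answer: 55248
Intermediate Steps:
B(o, T) = 11 (B(o, T) = -2 + 13 = 11)
y(Q) = -Q*(3 + Q)/2
I = -140 (I = -10*(0 + (8 + 6)) = -10*(0 + 14) = -10*14 = -140)
(B(-24, 5) + y(D(8)))*(I - 2162) = (11 - ½*7*(3 + 7))*(-140 - 2162) = (11 - ½*7*10)*(-2302) = (11 - 35)*(-2302) = -24*(-2302) = 55248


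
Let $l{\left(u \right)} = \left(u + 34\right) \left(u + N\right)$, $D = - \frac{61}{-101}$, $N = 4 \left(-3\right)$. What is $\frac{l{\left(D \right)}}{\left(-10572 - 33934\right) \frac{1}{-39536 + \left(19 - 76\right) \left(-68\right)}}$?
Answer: $- \frac{71725543350}{227002853} \approx -315.97$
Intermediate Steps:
$N = -12$
$D = \frac{61}{101}$ ($D = \left(-61\right) \left(- \frac{1}{101}\right) = \frac{61}{101} \approx 0.60396$)
$l{\left(u \right)} = \left(-12 + u\right) \left(34 + u\right)$ ($l{\left(u \right)} = \left(u + 34\right) \left(u - 12\right) = \left(34 + u\right) \left(-12 + u\right) = \left(-12 + u\right) \left(34 + u\right)$)
$\frac{l{\left(D \right)}}{\left(-10572 - 33934\right) \frac{1}{-39536 + \left(19 - 76\right) \left(-68\right)}} = \frac{-408 + \left(\frac{61}{101}\right)^{2} + 22 \cdot \frac{61}{101}}{\left(-10572 - 33934\right) \frac{1}{-39536 + \left(19 - 76\right) \left(-68\right)}} = \frac{-408 + \frac{3721}{10201} + \frac{1342}{101}}{\left(-44506\right) \frac{1}{-39536 - -3876}} = - \frac{4022745}{10201 \left(- \frac{44506}{-39536 + 3876}\right)} = - \frac{4022745}{10201 \left(- \frac{44506}{-35660}\right)} = - \frac{4022745}{10201 \left(\left(-44506\right) \left(- \frac{1}{35660}\right)\right)} = - \frac{4022745}{10201 \cdot \frac{22253}{17830}} = \left(- \frac{4022745}{10201}\right) \frac{17830}{22253} = - \frac{71725543350}{227002853}$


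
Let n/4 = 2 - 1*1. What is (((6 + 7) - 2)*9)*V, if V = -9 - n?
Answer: -1287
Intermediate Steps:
n = 4 (n = 4*(2 - 1*1) = 4*(2 - 1) = 4*1 = 4)
V = -13 (V = -9 - 1*4 = -9 - 4 = -13)
(((6 + 7) - 2)*9)*V = (((6 + 7) - 2)*9)*(-13) = ((13 - 2)*9)*(-13) = (11*9)*(-13) = 99*(-13) = -1287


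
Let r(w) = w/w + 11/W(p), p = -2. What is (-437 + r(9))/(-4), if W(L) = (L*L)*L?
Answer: 3499/32 ≈ 109.34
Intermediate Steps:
W(L) = L³ (W(L) = L²*L = L³)
r(w) = -3/8 (r(w) = w/w + 11/((-2)³) = 1 + 11/(-8) = 1 + 11*(-⅛) = 1 - 11/8 = -3/8)
(-437 + r(9))/(-4) = (-437 - 3/8)/(-4) = -3499/8*(-¼) = 3499/32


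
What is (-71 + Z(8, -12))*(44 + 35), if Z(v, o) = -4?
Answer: -5925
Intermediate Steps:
(-71 + Z(8, -12))*(44 + 35) = (-71 - 4)*(44 + 35) = -75*79 = -5925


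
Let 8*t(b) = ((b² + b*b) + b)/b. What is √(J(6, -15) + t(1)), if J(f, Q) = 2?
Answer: √38/4 ≈ 1.5411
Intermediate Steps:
t(b) = (b + 2*b²)/(8*b) (t(b) = (((b² + b*b) + b)/b)/8 = (((b² + b²) + b)/b)/8 = ((2*b² + b)/b)/8 = ((b + 2*b²)/b)/8 = (b + 2*b²)/(8*b))
√(J(6, -15) + t(1)) = √(2 + (⅛ + (¼)*1)) = √(2 + (⅛ + ¼)) = √(2 + 3/8) = √(19/8) = √38/4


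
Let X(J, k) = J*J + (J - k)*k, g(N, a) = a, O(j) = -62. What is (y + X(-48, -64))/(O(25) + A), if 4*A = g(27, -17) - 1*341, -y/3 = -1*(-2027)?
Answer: 9602/303 ≈ 31.690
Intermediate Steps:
y = -6081 (y = -(-3)*(-2027) = -3*2027 = -6081)
X(J, k) = J**2 + k*(J - k)
A = -179/2 (A = (-17 - 1*341)/4 = (-17 - 341)/4 = (1/4)*(-358) = -179/2 ≈ -89.500)
(y + X(-48, -64))/(O(25) + A) = (-6081 + ((-48)**2 - 1*(-64)**2 - 48*(-64)))/(-62 - 179/2) = (-6081 + (2304 - 1*4096 + 3072))/(-303/2) = (-6081 + (2304 - 4096 + 3072))*(-2/303) = (-6081 + 1280)*(-2/303) = -4801*(-2/303) = 9602/303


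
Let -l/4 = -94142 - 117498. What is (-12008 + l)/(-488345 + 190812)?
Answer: -834552/297533 ≈ -2.8049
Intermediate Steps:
l = 846560 (l = -4*(-94142 - 117498) = -4*(-211640) = 846560)
(-12008 + l)/(-488345 + 190812) = (-12008 + 846560)/(-488345 + 190812) = 834552/(-297533) = 834552*(-1/297533) = -834552/297533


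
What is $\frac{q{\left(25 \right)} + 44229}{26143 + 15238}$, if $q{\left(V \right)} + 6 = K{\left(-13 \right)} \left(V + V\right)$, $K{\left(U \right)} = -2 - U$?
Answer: $\frac{44773}{41381} \approx 1.082$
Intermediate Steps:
$q{\left(V \right)} = -6 + 22 V$ ($q{\left(V \right)} = -6 + \left(-2 - -13\right) \left(V + V\right) = -6 + \left(-2 + 13\right) 2 V = -6 + 11 \cdot 2 V = -6 + 22 V$)
$\frac{q{\left(25 \right)} + 44229}{26143 + 15238} = \frac{\left(-6 + 22 \cdot 25\right) + 44229}{26143 + 15238} = \frac{\left(-6 + 550\right) + 44229}{41381} = \left(544 + 44229\right) \frac{1}{41381} = 44773 \cdot \frac{1}{41381} = \frac{44773}{41381}$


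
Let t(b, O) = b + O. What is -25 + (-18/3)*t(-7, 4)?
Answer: -7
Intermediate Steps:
t(b, O) = O + b
-25 + (-18/3)*t(-7, 4) = -25 + (-18/3)*(4 - 7) = -25 - 18*⅓*(-3) = -25 - 6*(-3) = -25 + 18 = -7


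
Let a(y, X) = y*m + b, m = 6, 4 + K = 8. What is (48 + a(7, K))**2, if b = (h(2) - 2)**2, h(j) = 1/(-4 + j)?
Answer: 148225/16 ≈ 9264.1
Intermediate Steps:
K = 4 (K = -4 + 8 = 4)
b = 25/4 (b = (1/(-4 + 2) - 2)**2 = (1/(-2) - 2)**2 = (-1/2 - 2)**2 = (-5/2)**2 = 25/4 ≈ 6.2500)
a(y, X) = 25/4 + 6*y (a(y, X) = y*6 + 25/4 = 6*y + 25/4 = 25/4 + 6*y)
(48 + a(7, K))**2 = (48 + (25/4 + 6*7))**2 = (48 + (25/4 + 42))**2 = (48 + 193/4)**2 = (385/4)**2 = 148225/16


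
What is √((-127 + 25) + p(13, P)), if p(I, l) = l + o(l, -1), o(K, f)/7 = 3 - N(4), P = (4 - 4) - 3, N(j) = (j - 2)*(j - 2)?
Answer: 4*I*√7 ≈ 10.583*I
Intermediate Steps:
N(j) = (-2 + j)² (N(j) = (-2 + j)*(-2 + j) = (-2 + j)²)
P = -3 (P = 0 - 3 = -3)
o(K, f) = -7 (o(K, f) = 7*(3 - (-2 + 4)²) = 7*(3 - 1*2²) = 7*(3 - 1*4) = 7*(3 - 4) = 7*(-1) = -7)
p(I, l) = -7 + l (p(I, l) = l - 7 = -7 + l)
√((-127 + 25) + p(13, P)) = √((-127 + 25) + (-7 - 3)) = √(-102 - 10) = √(-112) = 4*I*√7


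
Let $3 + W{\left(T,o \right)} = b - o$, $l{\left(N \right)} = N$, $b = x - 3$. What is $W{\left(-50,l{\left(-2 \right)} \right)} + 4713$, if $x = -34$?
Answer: $4675$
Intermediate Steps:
$b = -37$ ($b = -34 - 3 = -37$)
$W{\left(T,o \right)} = -40 - o$ ($W{\left(T,o \right)} = -3 - \left(37 + o\right) = -40 - o$)
$W{\left(-50,l{\left(-2 \right)} \right)} + 4713 = \left(-40 - -2\right) + 4713 = \left(-40 + 2\right) + 4713 = -38 + 4713 = 4675$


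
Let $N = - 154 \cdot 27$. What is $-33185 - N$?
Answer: $-29027$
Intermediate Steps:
$N = -4158$ ($N = \left(-1\right) 4158 = -4158$)
$-33185 - N = -33185 - -4158 = -33185 + 4158 = -29027$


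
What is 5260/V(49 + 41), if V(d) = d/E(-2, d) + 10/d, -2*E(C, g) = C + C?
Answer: 23670/203 ≈ 116.60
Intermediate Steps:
E(C, g) = -C (E(C, g) = -(C + C)/2 = -C)
V(d) = d/2 + 10/d (V(d) = d/((-1*(-2))) + 10/d = d/2 + 10/d)
5260/V(49 + 41) = 5260/((49 + 41)/2 + 10/(49 + 41)) = 5260/((½)*90 + 10/90) = 5260/(45 + 10*(1/90)) = 5260/(45 + ⅑) = 5260/(406/9) = 5260*(9/406) = 23670/203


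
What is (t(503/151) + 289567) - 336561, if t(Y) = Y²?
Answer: -1071257185/22801 ≈ -46983.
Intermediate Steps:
(t(503/151) + 289567) - 336561 = ((503/151)² + 289567) - 336561 = (253009/22801 + 289567) - 336561 = 6602670176/22801 - 336561 = -1071257185/22801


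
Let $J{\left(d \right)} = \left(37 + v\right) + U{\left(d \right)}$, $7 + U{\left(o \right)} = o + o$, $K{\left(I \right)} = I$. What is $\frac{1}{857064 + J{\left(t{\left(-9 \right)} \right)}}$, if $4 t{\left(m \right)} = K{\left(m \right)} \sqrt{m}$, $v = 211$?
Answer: $\frac{3429220}{2939887452829} + \frac{54 i}{2939887452829} \approx 1.1664 \cdot 10^{-6} + 1.8368 \cdot 10^{-11} i$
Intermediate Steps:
$U{\left(o \right)} = -7 + 2 o$ ($U{\left(o \right)} = -7 + \left(o + o\right) = -7 + 2 o$)
$t{\left(m \right)} = \frac{m^{\frac{3}{2}}}{4}$ ($t{\left(m \right)} = \frac{m \sqrt{m}}{4} = \frac{m^{\frac{3}{2}}}{4}$)
$J{\left(d \right)} = 241 + 2 d$ ($J{\left(d \right)} = \left(37 + 211\right) + \left(-7 + 2 d\right) = 248 + \left(-7 + 2 d\right) = 241 + 2 d$)
$\frac{1}{857064 + J{\left(t{\left(-9 \right)} \right)}} = \frac{1}{857064 + \left(241 + 2 \frac{\left(-9\right)^{\frac{3}{2}}}{4}\right)} = \frac{1}{857064 + \left(241 + 2 \frac{\left(-27\right) i}{4}\right)} = \frac{1}{857064 + \left(241 + 2 \left(- \frac{27 i}{4}\right)\right)} = \frac{1}{857064 + \left(241 - \frac{27 i}{2}\right)} = \frac{1}{857305 - \frac{27 i}{2}} = \frac{4 \left(857305 + \frac{27 i}{2}\right)}{2939887452829}$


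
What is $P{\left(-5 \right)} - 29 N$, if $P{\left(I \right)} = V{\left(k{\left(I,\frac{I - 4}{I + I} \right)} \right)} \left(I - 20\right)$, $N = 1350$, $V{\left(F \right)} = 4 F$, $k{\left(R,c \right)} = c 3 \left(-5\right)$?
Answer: $-37800$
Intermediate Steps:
$k{\left(R,c \right)} = - 15 c$ ($k{\left(R,c \right)} = 3 c \left(-5\right) = - 15 c$)
$P{\left(I \right)} = - \frac{30 \left(-20 + I\right) \left(-4 + I\right)}{I}$ ($P{\left(I \right)} = 4 \left(- 15 \frac{I - 4}{I + I}\right) \left(I - 20\right) = 4 \left(- 15 \frac{-4 + I}{2 I}\right) \left(-20 + I\right) = 4 \left(- \frac{15 \left(-4 + I\right)}{2 I}\right) \left(-20 + I\right) = - \frac{30 \left(-4 + I\right)}{I} \left(-20 + I\right) = - \frac{30 \left(-20 + I\right) \left(-4 + I\right)}{I}$)
$P{\left(-5 \right)} - 29 N = \left(720 - \frac{2400}{-5} - -150\right) - 39150 = \left(720 - -480 + 150\right) - 39150 = \left(720 + 480 + 150\right) - 39150 = 1350 - 39150 = -37800$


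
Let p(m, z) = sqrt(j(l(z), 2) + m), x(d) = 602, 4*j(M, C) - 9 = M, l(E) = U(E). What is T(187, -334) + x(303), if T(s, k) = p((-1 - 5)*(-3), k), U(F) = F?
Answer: 602 + I*sqrt(253)/2 ≈ 602.0 + 7.953*I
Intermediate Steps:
l(E) = E
j(M, C) = 9/4 + M/4
p(m, z) = sqrt(9/4 + m + z/4) (p(m, z) = sqrt((9/4 + z/4) + m) = sqrt(9/4 + m + z/4))
T(s, k) = sqrt(81 + k)/2 (T(s, k) = sqrt(9 + k + 4*((-1 - 5)*(-3)))/2 = sqrt(9 + k + 4*(-6*(-3)))/2 = sqrt(9 + k + 4*18)/2 = sqrt(9 + k + 72)/2 = sqrt(81 + k)/2)
T(187, -334) + x(303) = sqrt(81 - 334)/2 + 602 = sqrt(-253)/2 + 602 = (I*sqrt(253))/2 + 602 = I*sqrt(253)/2 + 602 = 602 + I*sqrt(253)/2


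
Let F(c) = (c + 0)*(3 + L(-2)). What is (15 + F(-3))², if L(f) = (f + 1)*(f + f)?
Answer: 36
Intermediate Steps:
L(f) = 2*f*(1 + f) (L(f) = (1 + f)*(2*f) = 2*f*(1 + f))
F(c) = 7*c (F(c) = (c + 0)*(3 + 2*(-2)*(1 - 2)) = c*(3 + 2*(-2)*(-1)) = c*(3 + 4) = c*7 = 7*c)
(15 + F(-3))² = (15 + 7*(-3))² = (15 - 21)² = (-6)² = 36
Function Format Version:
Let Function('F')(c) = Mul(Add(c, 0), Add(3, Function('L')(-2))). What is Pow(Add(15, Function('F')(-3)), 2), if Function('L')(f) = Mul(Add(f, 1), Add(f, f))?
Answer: 36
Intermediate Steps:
Function('L')(f) = Mul(2, f, Add(1, f)) (Function('L')(f) = Mul(Add(1, f), Mul(2, f)) = Mul(2, f, Add(1, f)))
Function('F')(c) = Mul(7, c) (Function('F')(c) = Mul(Add(c, 0), Add(3, Mul(2, -2, Add(1, -2)))) = Mul(c, Add(3, Mul(2, -2, -1))) = Mul(c, Add(3, 4)) = Mul(c, 7) = Mul(7, c))
Pow(Add(15, Function('F')(-3)), 2) = Pow(Add(15, Mul(7, -3)), 2) = Pow(Add(15, -21), 2) = Pow(-6, 2) = 36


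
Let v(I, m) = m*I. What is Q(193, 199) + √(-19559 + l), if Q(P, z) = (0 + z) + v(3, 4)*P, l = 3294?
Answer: 2515 + I*√16265 ≈ 2515.0 + 127.53*I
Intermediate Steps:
v(I, m) = I*m
Q(P, z) = z + 12*P (Q(P, z) = (0 + z) + (3*4)*P = z + 12*P)
Q(193, 199) + √(-19559 + l) = (199 + 12*193) + √(-19559 + 3294) = (199 + 2316) + √(-16265) = 2515 + I*√16265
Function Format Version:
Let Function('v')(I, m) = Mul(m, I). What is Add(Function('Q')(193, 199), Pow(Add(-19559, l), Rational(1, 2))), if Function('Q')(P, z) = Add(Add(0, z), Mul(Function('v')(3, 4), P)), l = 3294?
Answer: Add(2515, Mul(I, Pow(16265, Rational(1, 2)))) ≈ Add(2515.0, Mul(127.53, I))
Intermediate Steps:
Function('v')(I, m) = Mul(I, m)
Function('Q')(P, z) = Add(z, Mul(12, P)) (Function('Q')(P, z) = Add(Add(0, z), Mul(Mul(3, 4), P)) = Add(z, Mul(12, P)))
Add(Function('Q')(193, 199), Pow(Add(-19559, l), Rational(1, 2))) = Add(Add(199, Mul(12, 193)), Pow(Add(-19559, 3294), Rational(1, 2))) = Add(Add(199, 2316), Pow(-16265, Rational(1, 2))) = Add(2515, Mul(I, Pow(16265, Rational(1, 2))))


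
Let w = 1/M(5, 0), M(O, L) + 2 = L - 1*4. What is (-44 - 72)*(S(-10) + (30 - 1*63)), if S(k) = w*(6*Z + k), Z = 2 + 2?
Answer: 12296/3 ≈ 4098.7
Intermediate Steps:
M(O, L) = -6 + L (M(O, L) = -2 + (L - 1*4) = -2 + (L - 4) = -2 + (-4 + L) = -6 + L)
Z = 4
w = -⅙ (w = 1/(-6 + 0) = 1/(-6) = -⅙ ≈ -0.16667)
S(k) = -4 - k/6 (S(k) = -(6*4 + k)/6 = -(24 + k)/6 = -4 - k/6)
(-44 - 72)*(S(-10) + (30 - 1*63)) = (-44 - 72)*((-4 - ⅙*(-10)) + (30 - 1*63)) = -116*((-4 + 5/3) + (30 - 63)) = -116*(-7/3 - 33) = -116*(-106/3) = 12296/3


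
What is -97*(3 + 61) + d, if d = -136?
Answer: -6344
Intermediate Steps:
-97*(3 + 61) + d = -97*(3 + 61) - 136 = -97*64 - 136 = -6208 - 136 = -6344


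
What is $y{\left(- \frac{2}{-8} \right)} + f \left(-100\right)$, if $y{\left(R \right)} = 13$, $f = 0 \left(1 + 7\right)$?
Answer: $13$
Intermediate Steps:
$f = 0$ ($f = 0 \cdot 8 = 0$)
$y{\left(- \frac{2}{-8} \right)} + f \left(-100\right) = 13 + 0 \left(-100\right) = 13 + 0 = 13$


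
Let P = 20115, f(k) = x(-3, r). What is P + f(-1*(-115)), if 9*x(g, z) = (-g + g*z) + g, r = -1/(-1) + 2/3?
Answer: 181030/9 ≈ 20114.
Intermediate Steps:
r = 5/3 (r = -1*(-1) + 2*(1/3) = 1 + 2/3 = 5/3 ≈ 1.6667)
x(g, z) = g*z/9 (x(g, z) = ((-g + g*z) + g)/9 = (g*z)/9 = g*z/9)
f(k) = -5/9 (f(k) = (1/9)*(-3)*(5/3) = -5/9)
P + f(-1*(-115)) = 20115 - 5/9 = 181030/9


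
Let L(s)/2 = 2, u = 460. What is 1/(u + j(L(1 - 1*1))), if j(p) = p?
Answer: 1/464 ≈ 0.0021552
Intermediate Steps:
L(s) = 4 (L(s) = 2*2 = 4)
1/(u + j(L(1 - 1*1))) = 1/(460 + 4) = 1/464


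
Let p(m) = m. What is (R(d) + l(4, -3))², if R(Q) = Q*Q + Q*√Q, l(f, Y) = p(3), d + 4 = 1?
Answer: 117 - 72*I*√3 ≈ 117.0 - 124.71*I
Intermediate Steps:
d = -3 (d = -4 + 1 = -3)
l(f, Y) = 3
R(Q) = Q² + Q^(3/2)
(R(d) + l(4, -3))² = (((-3)² + (-3)^(3/2)) + 3)² = ((9 - 3*I*√3) + 3)² = (12 - 3*I*√3)²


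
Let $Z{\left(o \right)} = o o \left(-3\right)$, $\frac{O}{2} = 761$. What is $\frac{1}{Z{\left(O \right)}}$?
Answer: $- \frac{1}{6949452} \approx -1.439 \cdot 10^{-7}$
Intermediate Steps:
$O = 1522$ ($O = 2 \cdot 761 = 1522$)
$Z{\left(o \right)} = - 3 o^{2}$ ($Z{\left(o \right)} = o^{2} \left(-3\right) = - 3 o^{2}$)
$\frac{1}{Z{\left(O \right)}} = \frac{1}{\left(-3\right) 1522^{2}} = \frac{1}{\left(-3\right) 2316484} = \frac{1}{-6949452} = - \frac{1}{6949452}$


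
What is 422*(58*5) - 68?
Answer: 122312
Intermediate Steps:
422*(58*5) - 68 = 422*290 - 68 = 122380 - 68 = 122312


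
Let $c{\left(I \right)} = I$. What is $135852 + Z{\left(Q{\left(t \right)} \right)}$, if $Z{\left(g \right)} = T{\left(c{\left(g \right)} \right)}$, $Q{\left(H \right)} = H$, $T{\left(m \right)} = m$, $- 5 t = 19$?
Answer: $\frac{679241}{5} \approx 1.3585 \cdot 10^{5}$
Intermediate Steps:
$t = - \frac{19}{5}$ ($t = \left(- \frac{1}{5}\right) 19 = - \frac{19}{5} \approx -3.8$)
$Z{\left(g \right)} = g$
$135852 + Z{\left(Q{\left(t \right)} \right)} = 135852 - \frac{19}{5} = \frac{679241}{5}$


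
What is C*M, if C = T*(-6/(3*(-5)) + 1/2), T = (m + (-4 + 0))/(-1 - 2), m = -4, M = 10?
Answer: 24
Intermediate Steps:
T = 8/3 (T = (-4 + (-4 + 0))/(-1 - 2) = (-4 - 4)/(-3) = -8*(-⅓) = 8/3 ≈ 2.6667)
C = 12/5 (C = 8*(-6/(3*(-5)) + 1/2)/3 = 8*(-6/(-15) + 1*(½))/3 = 8*(-6*(-1/15) + ½)/3 = 8*(⅖ + ½)/3 = (8/3)*(9/10) = 12/5 ≈ 2.4000)
C*M = (12/5)*10 = 24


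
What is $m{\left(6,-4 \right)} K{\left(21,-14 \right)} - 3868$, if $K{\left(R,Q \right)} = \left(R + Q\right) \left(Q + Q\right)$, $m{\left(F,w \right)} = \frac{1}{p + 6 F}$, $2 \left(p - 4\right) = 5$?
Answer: $- \frac{329172}{85} \approx -3872.6$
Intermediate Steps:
$p = \frac{13}{2}$ ($p = 4 + \frac{1}{2} \cdot 5 = 4 + \frac{5}{2} = \frac{13}{2} \approx 6.5$)
$m{\left(F,w \right)} = \frac{1}{\frac{13}{2} + 6 F}$
$K{\left(R,Q \right)} = 2 Q \left(Q + R\right)$ ($K{\left(R,Q \right)} = \left(Q + R\right) 2 Q = 2 Q \left(Q + R\right)$)
$m{\left(6,-4 \right)} K{\left(21,-14 \right)} - 3868 = \frac{2}{13 + 12 \cdot 6} \cdot 2 \left(-14\right) \left(-14 + 21\right) - 3868 = \frac{2}{13 + 72} \cdot 2 \left(-14\right) 7 - 3868 = \frac{2}{85} \left(-196\right) - 3868 = - \frac{392}{85} - 3868 = - \frac{329172}{85}$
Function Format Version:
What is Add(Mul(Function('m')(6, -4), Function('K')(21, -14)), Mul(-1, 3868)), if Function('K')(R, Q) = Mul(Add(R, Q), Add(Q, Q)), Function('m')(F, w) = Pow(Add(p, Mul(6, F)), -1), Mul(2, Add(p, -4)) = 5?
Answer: Rational(-329172, 85) ≈ -3872.6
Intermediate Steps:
p = Rational(13, 2) (p = Add(4, Mul(Rational(1, 2), 5)) = Add(4, Rational(5, 2)) = Rational(13, 2) ≈ 6.5000)
Function('m')(F, w) = Pow(Add(Rational(13, 2), Mul(6, F)), -1)
Function('K')(R, Q) = Mul(2, Q, Add(Q, R)) (Function('K')(R, Q) = Mul(Add(Q, R), Mul(2, Q)) = Mul(2, Q, Add(Q, R)))
Add(Mul(Function('m')(6, -4), Function('K')(21, -14)), Mul(-1, 3868)) = Add(Mul(Mul(2, Pow(Add(13, Mul(12, 6)), -1)), Mul(2, -14, Add(-14, 21))), Mul(-1, 3868)) = Add(Mul(Mul(2, Pow(Add(13, 72), -1)), Mul(2, -14, 7)), -3868) = Add(Mul(Mul(2, Pow(85, -1)), -196), -3868) = Add(Mul(Mul(2, Rational(1, 85)), -196), -3868) = Add(Mul(Rational(2, 85), -196), -3868) = Add(Rational(-392, 85), -3868) = Rational(-329172, 85)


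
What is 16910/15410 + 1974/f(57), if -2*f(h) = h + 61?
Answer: -2942165/90919 ≈ -32.360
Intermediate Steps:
f(h) = -61/2 - h/2 (f(h) = -(h + 61)/2 = -(61 + h)/2 = -61/2 - h/2)
16910/15410 + 1974/f(57) = 16910/15410 + 1974/(-61/2 - ½*57) = 16910*(1/15410) + 1974/(-61/2 - 57/2) = 1691/1541 + 1974/(-59) = 1691/1541 + 1974*(-1/59) = 1691/1541 - 1974/59 = -2942165/90919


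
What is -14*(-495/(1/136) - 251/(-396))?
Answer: 186609283/198 ≈ 9.4247e+5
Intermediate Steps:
-14*(-495/(1/136) - 251/(-396)) = -14*(-495/1/136 - 251*(-1/396)) = -14*(-495*136 + 251/396) = -14*(-67320 + 251/396) = -14*(-26658469/396) = 186609283/198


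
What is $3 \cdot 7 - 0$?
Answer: $21$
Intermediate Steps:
$3 \cdot 7 - 0 = 21 + 0 = 21$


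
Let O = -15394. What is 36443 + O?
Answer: 21049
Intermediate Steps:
36443 + O = 36443 - 15394 = 21049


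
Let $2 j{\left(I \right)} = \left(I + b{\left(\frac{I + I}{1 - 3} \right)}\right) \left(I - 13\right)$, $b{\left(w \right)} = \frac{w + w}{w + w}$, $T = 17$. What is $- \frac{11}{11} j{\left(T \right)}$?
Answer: $-36$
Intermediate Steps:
$b{\left(w \right)} = 1$ ($b{\left(w \right)} = \frac{2 w}{2 w} = 2 w \frac{1}{2 w} = 1$)
$j{\left(I \right)} = \frac{\left(1 + I\right) \left(-13 + I\right)}{2}$ ($j{\left(I \right)} = \frac{\left(I + 1\right) \left(I - 13\right)}{2} = \frac{\left(1 + I\right) \left(-13 + I\right)}{2}$)
$- \frac{11}{11} j{\left(T \right)} = - \frac{11}{11} \left(- \frac{13}{2} + \frac{17^{2}}{2} - 102\right) = \left(-11\right) \frac{1}{11} \left(- \frac{13}{2} + \frac{1}{2} \cdot 289 - 102\right) = - (- \frac{13}{2} + \frac{289}{2} - 102) = \left(-1\right) 36 = -36$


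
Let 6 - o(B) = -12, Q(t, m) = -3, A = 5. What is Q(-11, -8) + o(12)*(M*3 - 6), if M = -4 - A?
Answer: -597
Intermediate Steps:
M = -9 (M = -4 - 1*5 = -4 - 5 = -9)
o(B) = 18 (o(B) = 6 - 1*(-12) = 6 + 12 = 18)
Q(-11, -8) + o(12)*(M*3 - 6) = -3 + 18*(-9*3 - 6) = -3 + 18*(-27 - 6) = -3 + 18*(-33) = -3 - 594 = -597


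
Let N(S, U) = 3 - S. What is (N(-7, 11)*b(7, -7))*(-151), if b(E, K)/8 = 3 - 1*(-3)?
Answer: -72480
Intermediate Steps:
b(E, K) = 48 (b(E, K) = 8*(3 - 1*(-3)) = 8*(3 + 3) = 8*6 = 48)
(N(-7, 11)*b(7, -7))*(-151) = ((3 - 1*(-7))*48)*(-151) = ((3 + 7)*48)*(-151) = (10*48)*(-151) = 480*(-151) = -72480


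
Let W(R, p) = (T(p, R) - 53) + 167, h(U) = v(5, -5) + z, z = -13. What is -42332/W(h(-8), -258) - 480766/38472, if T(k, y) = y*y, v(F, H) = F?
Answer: -428543263/1712004 ≈ -250.32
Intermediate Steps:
h(U) = -8 (h(U) = 5 - 13 = -8)
T(k, y) = y²
W(R, p) = 114 + R² (W(R, p) = (R² - 53) + 167 = (-53 + R²) + 167 = 114 + R²)
-42332/W(h(-8), -258) - 480766/38472 = -42332/(114 + (-8)²) - 480766/38472 = -42332/(114 + 64) - 480766*1/38472 = -42332/178 - 240383/19236 = -42332*1/178 - 240383/19236 = -21166/89 - 240383/19236 = -428543263/1712004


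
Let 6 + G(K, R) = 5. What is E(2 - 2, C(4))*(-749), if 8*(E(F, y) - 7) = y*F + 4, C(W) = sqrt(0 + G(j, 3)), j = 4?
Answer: -11235/2 ≈ -5617.5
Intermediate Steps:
G(K, R) = -1 (G(K, R) = -6 + 5 = -1)
C(W) = I (C(W) = sqrt(0 - 1) = sqrt(-1) = I)
E(F, y) = 15/2 + F*y/8 (E(F, y) = 7 + (y*F + 4)/8 = 7 + (F*y + 4)/8 = 7 + (4 + F*y)/8 = 7 + (1/2 + F*y/8) = 15/2 + F*y/8)
E(2 - 2, C(4))*(-749) = (15/2 + (2 - 2)*I/8)*(-749) = (15/2 + (1/8)*0*I)*(-749) = (15/2 + 0)*(-749) = (15/2)*(-749) = -11235/2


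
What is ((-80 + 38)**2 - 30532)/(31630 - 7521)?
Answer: -28768/24109 ≈ -1.1932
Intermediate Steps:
((-80 + 38)**2 - 30532)/(31630 - 7521) = ((-42)**2 - 30532)/24109 = (1764 - 30532)*(1/24109) = -28768*1/24109 = -28768/24109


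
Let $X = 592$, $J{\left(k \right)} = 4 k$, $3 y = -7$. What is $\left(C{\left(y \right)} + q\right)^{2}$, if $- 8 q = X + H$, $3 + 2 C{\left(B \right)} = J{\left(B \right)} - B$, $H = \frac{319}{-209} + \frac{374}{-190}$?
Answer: $\frac{222815329}{36100} \approx 6172.2$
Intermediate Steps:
$y = - \frac{7}{3}$ ($y = \frac{1}{3} \left(-7\right) = - \frac{7}{3} \approx -2.3333$)
$H = - \frac{332}{95}$ ($H = 319 \left(- \frac{1}{209}\right) + 374 \left(- \frac{1}{190}\right) = - \frac{29}{19} - \frac{187}{95} = - \frac{332}{95} \approx -3.4947$)
$C{\left(B \right)} = - \frac{3}{2} + \frac{3 B}{2}$ ($C{\left(B \right)} = - \frac{3}{2} + \frac{4 B - B}{2} = - \frac{3}{2} + \frac{3 B}{2}$)
$q = - \frac{13977}{190}$ ($q = - \frac{592 - \frac{332}{95}}{8} = \left(- \frac{1}{8}\right) \frac{55908}{95} = - \frac{13977}{190} \approx -73.563$)
$\left(C{\left(y \right)} + q\right)^{2} = \left(\left(- \frac{3}{2} + \frac{3}{2} \left(- \frac{7}{3}\right)\right) - \frac{13977}{190}\right)^{2} = \left(\left(- \frac{3}{2} - \frac{7}{2}\right) - \frac{13977}{190}\right)^{2} = \left(-5 - \frac{13977}{190}\right)^{2} = \left(- \frac{14927}{190}\right)^{2} = \frac{222815329}{36100}$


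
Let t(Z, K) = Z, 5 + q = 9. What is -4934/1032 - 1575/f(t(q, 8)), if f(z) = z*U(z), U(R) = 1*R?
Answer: -213043/2064 ≈ -103.22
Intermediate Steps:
q = 4 (q = -5 + 9 = 4)
U(R) = R
f(z) = z² (f(z) = z*z = z²)
-4934/1032 - 1575/f(t(q, 8)) = -4934/1032 - 1575/(4²) = -4934*1/1032 - 1575/16 = -2467/516 - 1575*1/16 = -2467/516 - 1575/16 = -213043/2064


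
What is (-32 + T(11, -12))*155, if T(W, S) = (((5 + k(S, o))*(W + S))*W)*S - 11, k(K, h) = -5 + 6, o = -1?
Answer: 116095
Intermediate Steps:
k(K, h) = 1
T(W, S) = -11 + S*W*(6*S + 6*W) (T(W, S) = (((5 + 1)*(W + S))*W)*S - 11 = ((6*(S + W))*W)*S - 11 = ((6*S + 6*W)*W)*S - 11 = (W*(6*S + 6*W))*S - 11 = S*W*(6*S + 6*W) - 11 = -11 + S*W*(6*S + 6*W))
(-32 + T(11, -12))*155 = (-32 + (-11 + 6*(-12)*11**2 + 6*11*(-12)**2))*155 = (-32 + (-11 + 6*(-12)*121 + 6*11*144))*155 = (-32 + (-11 - 8712 + 9504))*155 = (-32 + 781)*155 = 749*155 = 116095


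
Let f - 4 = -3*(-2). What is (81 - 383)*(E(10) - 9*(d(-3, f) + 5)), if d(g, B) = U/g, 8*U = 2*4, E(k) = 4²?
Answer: 7852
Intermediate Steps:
E(k) = 16
U = 1 (U = (2*4)/8 = (⅛)*8 = 1)
f = 10 (f = 4 - 3*(-2) = 4 + 6 = 10)
d(g, B) = 1/g
(81 - 383)*(E(10) - 9*(d(-3, f) + 5)) = (81 - 383)*(16 - 9*(1/(-3) + 5)) = -302*(16 - 9*(-⅓ + 5)) = -302*(16 - 9*14/3) = -302*(16 - 42) = -302*(-26) = 7852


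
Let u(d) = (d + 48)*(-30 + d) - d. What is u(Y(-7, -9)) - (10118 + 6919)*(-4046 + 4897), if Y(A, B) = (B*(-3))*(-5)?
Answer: -14483997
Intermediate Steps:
Y(A, B) = 15*B (Y(A, B) = -3*B*(-5) = 15*B)
u(d) = -d + (-30 + d)*(48 + d) (u(d) = (48 + d)*(-30 + d) - d = (-30 + d)*(48 + d) - d = -d + (-30 + d)*(48 + d))
u(Y(-7, -9)) - (10118 + 6919)*(-4046 + 4897) = (-1440 + (15*(-9))**2 + 17*(15*(-9))) - (10118 + 6919)*(-4046 + 4897) = (-1440 + (-135)**2 + 17*(-135)) - 17037*851 = (-1440 + 18225 - 2295) - 1*14498487 = 14490 - 14498487 = -14483997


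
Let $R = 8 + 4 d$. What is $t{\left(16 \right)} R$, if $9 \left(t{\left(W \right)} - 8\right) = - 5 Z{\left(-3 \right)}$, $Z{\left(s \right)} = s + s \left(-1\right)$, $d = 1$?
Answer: $96$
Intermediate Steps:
$Z{\left(s \right)} = 0$ ($Z{\left(s \right)} = s - s = 0$)
$t{\left(W \right)} = 8$ ($t{\left(W \right)} = 8 + \frac{\left(-5\right) 0}{9} = 8 + \frac{1}{9} \cdot 0 = 8 + 0 = 8$)
$R = 12$ ($R = 8 + 4 \cdot 1 = 8 + 4 = 12$)
$t{\left(16 \right)} R = 8 \cdot 12 = 96$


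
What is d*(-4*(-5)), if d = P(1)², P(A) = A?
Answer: 20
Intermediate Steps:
d = 1 (d = 1² = 1)
d*(-4*(-5)) = 1*(-4*(-5)) = 1*20 = 20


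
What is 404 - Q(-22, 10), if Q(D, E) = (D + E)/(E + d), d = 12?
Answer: 4450/11 ≈ 404.55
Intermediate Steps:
Q(D, E) = (D + E)/(12 + E) (Q(D, E) = (D + E)/(E + 12) = (D + E)/(12 + E))
404 - Q(-22, 10) = 404 - (-22 + 10)/(12 + 10) = 404 - (-12)/22 = 404 - 1*(-6/11) = 404 + 6/11 = 4450/11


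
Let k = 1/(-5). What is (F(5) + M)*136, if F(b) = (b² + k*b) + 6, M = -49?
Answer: -2584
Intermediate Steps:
k = -⅕ ≈ -0.20000
F(b) = 6 + b² - b/5 (F(b) = (b² - b/5) + 6 = 6 + b² - b/5)
(F(5) + M)*136 = ((6 + 5² - ⅕*5) - 49)*136 = ((6 + 25 - 1) - 49)*136 = (30 - 49)*136 = -19*136 = -2584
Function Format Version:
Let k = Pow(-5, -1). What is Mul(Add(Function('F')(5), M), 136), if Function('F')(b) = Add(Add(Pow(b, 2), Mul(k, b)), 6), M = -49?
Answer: -2584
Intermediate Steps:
k = Rational(-1, 5) ≈ -0.20000
Function('F')(b) = Add(6, Pow(b, 2), Mul(Rational(-1, 5), b)) (Function('F')(b) = Add(Add(Pow(b, 2), Mul(Rational(-1, 5), b)), 6) = Add(6, Pow(b, 2), Mul(Rational(-1, 5), b)))
Mul(Add(Function('F')(5), M), 136) = Mul(Add(Add(6, Pow(5, 2), Mul(Rational(-1, 5), 5)), -49), 136) = Mul(Add(Add(6, 25, -1), -49), 136) = Mul(Add(30, -49), 136) = Mul(-19, 136) = -2584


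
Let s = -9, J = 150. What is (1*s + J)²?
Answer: 19881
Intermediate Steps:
(1*s + J)² = (1*(-9) + 150)² = (-9 + 150)² = 141² = 19881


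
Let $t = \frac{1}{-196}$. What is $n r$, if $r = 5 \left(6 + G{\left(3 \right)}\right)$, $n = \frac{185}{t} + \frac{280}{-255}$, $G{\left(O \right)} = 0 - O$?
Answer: $- \frac{9246580}{17} \approx -5.4392 \cdot 10^{5}$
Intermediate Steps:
$t = - \frac{1}{196} \approx -0.005102$
$G{\left(O \right)} = - O$
$n = - \frac{1849316}{51}$ ($n = \frac{185}{- \frac{1}{196}} + \frac{280}{-255} = 185 \left(-196\right) + 280 \left(- \frac{1}{255}\right) = -36260 - \frac{56}{51} = - \frac{1849316}{51} \approx -36261.0$)
$r = 15$ ($r = 5 \left(6 - 3\right) = 5 \cdot 3 = 15$)
$n r = \left(- \frac{1849316}{51}\right) 15 = - \frac{9246580}{17}$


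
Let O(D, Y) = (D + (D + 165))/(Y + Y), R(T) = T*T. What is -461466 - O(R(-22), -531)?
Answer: -490075759/1062 ≈ -4.6147e+5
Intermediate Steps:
R(T) = T**2
O(D, Y) = (165 + 2*D)/(2*Y) (O(D, Y) = (D + (165 + D))/((2*Y)) = (165 + 2*D)*(1/(2*Y)) = (165 + 2*D)/(2*Y))
-461466 - O(R(-22), -531) = -461466 - (165/2 + (-22)**2)/(-531) = -461466 - (-1)*(165/2 + 484)/531 = -461466 - (-1)*1133/(531*2) = -461466 - 1*(-1133/1062) = -461466 + 1133/1062 = -490075759/1062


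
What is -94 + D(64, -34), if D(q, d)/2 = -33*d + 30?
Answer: 2210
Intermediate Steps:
D(q, d) = 60 - 66*d (D(q, d) = 2*(-33*d + 30) = 2*(30 - 33*d) = 60 - 66*d)
-94 + D(64, -34) = -94 + (60 - 66*(-34)) = -94 + (60 + 2244) = -94 + 2304 = 2210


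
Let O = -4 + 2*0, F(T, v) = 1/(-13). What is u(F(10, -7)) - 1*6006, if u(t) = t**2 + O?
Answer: -1015689/169 ≈ -6010.0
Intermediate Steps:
F(T, v) = -1/13
O = -4 (O = -4 + 0 = -4)
u(t) = -4 + t**2 (u(t) = t**2 - 4 = -4 + t**2)
u(F(10, -7)) - 1*6006 = (-4 + (-1/13)**2) - 1*6006 = (-4 + 1/169) - 6006 = -675/169 - 6006 = -1015689/169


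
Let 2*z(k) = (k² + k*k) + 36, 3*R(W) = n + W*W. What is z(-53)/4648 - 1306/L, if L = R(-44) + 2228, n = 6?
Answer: 3087419/20046824 ≈ 0.15401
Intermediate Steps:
R(W) = 2 + W²/3 (R(W) = (6 + W*W)/3 = (6 + W²)/3 = 2 + W²/3)
L = 8626/3 (L = (2 + (⅓)*(-44)²) + 2228 = (2 + (⅓)*1936) + 2228 = (2 + 1936/3) + 2228 = 1942/3 + 2228 = 8626/3 ≈ 2875.3)
z(k) = 18 + k² (z(k) = ((k² + k*k) + 36)/2 = ((k² + k²) + 36)/2 = (2*k² + 36)/2 = (36 + 2*k²)/2 = 18 + k²)
z(-53)/4648 - 1306/L = (18 + (-53)²)/4648 - 1306/8626/3 = (18 + 2809)*(1/4648) - 1306*3/8626 = 2827*(1/4648) - 1959/4313 = 2827/4648 - 1959/4313 = 3087419/20046824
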